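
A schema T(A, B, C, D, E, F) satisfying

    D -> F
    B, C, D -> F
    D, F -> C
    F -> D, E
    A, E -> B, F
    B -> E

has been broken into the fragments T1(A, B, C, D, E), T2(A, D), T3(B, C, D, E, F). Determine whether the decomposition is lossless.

Yes

Chase test. Columns are A, B, C, D, E, F; row i has aⱼ where attribute j ∈ Ti, else bᵢⱼ.
Initial tableau (one row per fragment):
  row 1: a1 a2 a3 a4 a5 b16
  row 2: a1 b22 b23 a4 b25 b26
  row 3: b31 a2 a3 a4 a5 a6
Rows 1 and 2 agree on D; apply D→F and equate their F entries.
Rows 1 and 3 agree on D; apply D→F and equate their F entries.
Rows 1 and 2 agree on D, F; apply D, F→C and equate their C entries.
Rows 1 and 2 agree on F; apply F→D, E and equate their D, E entries.
Rows 1 and 2 agree on A, E; apply A, E→B, F and equate their B, F entries.
Row 1 is now all distinguished symbols — the join is lossless.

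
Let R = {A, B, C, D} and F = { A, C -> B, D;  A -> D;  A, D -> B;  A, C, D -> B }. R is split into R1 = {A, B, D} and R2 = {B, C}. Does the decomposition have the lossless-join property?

No

Common attributes: R1 ∩ R2 = {B}.
No dependency enlarges {B}, so (B)⁺ = {B}.
The closure contains neither all of R1 = {A, B, D} nor all of R2 = {B, C}, so the common attributes are not a superkey of either fragment. The join is lossy.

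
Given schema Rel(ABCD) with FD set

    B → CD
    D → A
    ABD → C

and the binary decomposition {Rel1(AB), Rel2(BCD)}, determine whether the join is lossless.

Common attributes: Rel1 ∩ Rel2 = {B}.
Closure of {B}: B → CD applies, adding CD; D → A applies, adding A. So (B)⁺ = {ABCD}.
This closure contains every attribute of Rel1, so Rel1 ∩ Rel2 → Rel1. The join is lossless.

Yes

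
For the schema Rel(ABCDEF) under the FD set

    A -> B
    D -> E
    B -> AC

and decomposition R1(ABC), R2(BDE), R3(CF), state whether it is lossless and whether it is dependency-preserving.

lossy but dependency-preserving

Lossless test (chase): Rows 1 and 2 agree on B; apply B→AC and equate their AC entries. No row becomes fully distinguished — the join is lossy.
Dependency preservation: every FD's attributes lie within a single fragment, so each can be enforced locally — preserved.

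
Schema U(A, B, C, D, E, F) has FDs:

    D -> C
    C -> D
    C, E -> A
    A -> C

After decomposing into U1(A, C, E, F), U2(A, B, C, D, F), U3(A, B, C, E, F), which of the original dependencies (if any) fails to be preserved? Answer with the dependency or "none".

D → C lies within U2.
C → D lies within U2.
C, E → A lies within U1.
A → C lies within U1.
Every dependency is enforceable on the fragments, so the decomposition is dependency-preserving.

none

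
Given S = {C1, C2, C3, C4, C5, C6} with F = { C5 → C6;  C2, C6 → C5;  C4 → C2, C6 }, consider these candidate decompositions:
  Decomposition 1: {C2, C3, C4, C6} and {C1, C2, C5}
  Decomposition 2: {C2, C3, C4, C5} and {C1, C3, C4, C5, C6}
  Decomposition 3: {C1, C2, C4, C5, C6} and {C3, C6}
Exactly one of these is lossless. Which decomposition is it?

Decomposition 2

Decomposition 1: common = {C2}, closure = {C2} → lossy.
Decomposition 2: common = {C3, C4, C5}, closure = {C2, C3, C4, C5, C6} → lossless.
Decomposition 3: common = {C6}, closure = {C6} → lossy.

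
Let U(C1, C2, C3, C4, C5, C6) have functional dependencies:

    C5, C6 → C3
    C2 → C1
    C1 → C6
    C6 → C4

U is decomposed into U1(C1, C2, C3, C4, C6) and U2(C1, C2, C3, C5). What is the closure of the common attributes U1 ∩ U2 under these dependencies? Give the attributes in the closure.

U1 ∩ U2 = {C1, C2, C3}.
C1 → C6 applies, adding C6
C6 → C4 applies, adding C4
Closure: {C1, C2, C3, C4, C6}.

C1, C2, C3, C4, C6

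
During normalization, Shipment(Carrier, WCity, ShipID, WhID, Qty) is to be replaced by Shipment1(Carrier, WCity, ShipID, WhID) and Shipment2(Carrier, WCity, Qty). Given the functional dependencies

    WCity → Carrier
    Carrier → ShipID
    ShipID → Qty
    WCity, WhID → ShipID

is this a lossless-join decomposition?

Common attributes: Shipment1 ∩ Shipment2 = {Carrier, WCity}.
Closure of {Carrier, WCity}: Carrier → ShipID applies, adding ShipID; ShipID → Qty applies, adding Qty. So (Carrier, WCity)⁺ = {Carrier, WCity, ShipID, Qty}.
This closure contains every attribute of Shipment2, so Shipment1 ∩ Shipment2 → Shipment2. The join is lossless.

Yes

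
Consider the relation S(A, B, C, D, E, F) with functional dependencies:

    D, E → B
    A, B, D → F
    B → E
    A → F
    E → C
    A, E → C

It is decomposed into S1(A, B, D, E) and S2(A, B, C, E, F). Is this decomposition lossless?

Yes

Common attributes: S1 ∩ S2 = {A, B, E}.
Closure of {A, B, E}: A → F applies, adding F; E → C applies, adding C. So (A, B, E)⁺ = {A, B, C, E, F}.
This closure contains every attribute of S2, so S1 ∩ S2 → S2. The join is lossless.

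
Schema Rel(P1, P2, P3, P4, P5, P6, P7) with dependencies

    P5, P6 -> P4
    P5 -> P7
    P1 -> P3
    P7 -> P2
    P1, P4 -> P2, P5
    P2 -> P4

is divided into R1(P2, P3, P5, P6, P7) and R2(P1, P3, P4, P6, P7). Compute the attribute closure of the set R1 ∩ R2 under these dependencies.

R1 ∩ R2 = {P3, P6, P7}.
P7 → P2 applies, adding P2
P2 → P4 applies, adding P4
Closure: {P2, P3, P4, P6, P7}.

P2, P3, P4, P6, P7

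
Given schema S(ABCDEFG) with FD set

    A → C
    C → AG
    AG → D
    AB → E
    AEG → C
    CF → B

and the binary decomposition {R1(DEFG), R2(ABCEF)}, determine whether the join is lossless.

Common attributes: R1 ∩ R2 = {EF}.
No dependency enlarges {EF}, so (EF)⁺ = {EF}.
The closure contains neither all of R1 = {DEFG} nor all of R2 = {ABCEF}, so the common attributes are not a superkey of either fragment. The join is lossy.

No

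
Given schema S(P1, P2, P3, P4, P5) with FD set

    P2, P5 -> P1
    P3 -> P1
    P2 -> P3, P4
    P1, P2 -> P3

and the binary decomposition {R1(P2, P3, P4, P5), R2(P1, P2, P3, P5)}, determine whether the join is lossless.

Yes

Common attributes: R1 ∩ R2 = {P2, P3, P5}.
Closure of {P2, P3, P5}: P2, P5 → P1 applies, adding P1; P2 → P3, P4 applies, adding P4. So (P2, P3, P5)⁺ = {P1, P2, P3, P4, P5}.
This closure contains every attribute of R1, so R1 ∩ R2 → R1. The join is lossless.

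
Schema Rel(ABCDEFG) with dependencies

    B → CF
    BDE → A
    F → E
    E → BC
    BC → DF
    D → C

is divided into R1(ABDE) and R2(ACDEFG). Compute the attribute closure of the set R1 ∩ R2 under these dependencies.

ABCDEF

R1 ∩ R2 = {ADE}.
E → BC applies, adding BC
BC → DF applies, adding F
Closure: {ABCDEF}.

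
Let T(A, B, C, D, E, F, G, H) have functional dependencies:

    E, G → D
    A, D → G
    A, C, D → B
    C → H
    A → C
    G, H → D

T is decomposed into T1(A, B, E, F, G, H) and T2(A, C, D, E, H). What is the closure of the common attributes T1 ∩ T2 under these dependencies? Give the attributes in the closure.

T1 ∩ T2 = {A, E, H}.
A → C applies, adding C
Closure: {A, C, E, H}.

A, C, E, H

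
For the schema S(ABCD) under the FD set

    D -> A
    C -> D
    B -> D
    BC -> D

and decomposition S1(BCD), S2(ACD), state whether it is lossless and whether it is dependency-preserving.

Lossless test: (CD)⁺ = {ACD}, which contains all of one fragment — lossless.
Dependency preservation: every FD's attributes lie within a single fragment, so each can be enforced locally — preserved.

lossless and dependency-preserving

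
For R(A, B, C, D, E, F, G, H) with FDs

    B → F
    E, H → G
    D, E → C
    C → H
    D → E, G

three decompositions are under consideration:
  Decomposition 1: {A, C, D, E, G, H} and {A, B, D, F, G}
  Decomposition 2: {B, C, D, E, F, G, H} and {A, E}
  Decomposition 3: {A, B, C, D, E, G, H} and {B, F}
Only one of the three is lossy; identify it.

Decomposition 1: common = {A, D, G}, closure = {A, C, D, E, G, H} → lossless.
Decomposition 2: common = {E}, closure = {E} → lossy.
Decomposition 3: common = {B}, closure = {B, F} → lossless.

Decomposition 2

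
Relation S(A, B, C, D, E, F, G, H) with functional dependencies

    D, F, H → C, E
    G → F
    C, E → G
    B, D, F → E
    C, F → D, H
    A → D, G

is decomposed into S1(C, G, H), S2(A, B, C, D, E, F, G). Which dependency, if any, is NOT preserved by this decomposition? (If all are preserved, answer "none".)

D, F, H → C, E

Check D, F, H → C, E: no single fragment contains all of {C, D, E, F, H}, and the restricted closure of {D, F, H} across the fragments never reaches {C, E}.
G → F is preserved.
C, E → G is preserved.
B, D, F → E is preserved.
C, F → D, H is preserved.
A → D, G is preserved.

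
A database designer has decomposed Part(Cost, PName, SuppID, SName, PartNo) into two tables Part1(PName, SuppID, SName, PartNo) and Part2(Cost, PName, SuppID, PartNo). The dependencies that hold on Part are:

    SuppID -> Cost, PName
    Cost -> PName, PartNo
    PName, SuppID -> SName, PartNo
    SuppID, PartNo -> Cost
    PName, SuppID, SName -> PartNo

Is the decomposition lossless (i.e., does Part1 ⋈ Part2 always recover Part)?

Yes

Common attributes: Part1 ∩ Part2 = {PName, SuppID, PartNo}.
Closure of {PName, SuppID, PartNo}: SuppID → Cost, PName applies, adding Cost; PName, SuppID → SName, PartNo applies, adding SName. So (PName, SuppID, PartNo)⁺ = {Cost, PName, SuppID, SName, PartNo}.
This closure contains every attribute of Part1, so Part1 ∩ Part2 → Part1. The join is lossless.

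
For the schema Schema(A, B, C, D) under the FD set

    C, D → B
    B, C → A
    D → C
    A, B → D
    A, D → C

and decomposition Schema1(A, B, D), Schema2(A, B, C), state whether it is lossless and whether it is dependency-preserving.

lossless and dependency-preserving

Lossless test: (A, B)⁺ = {A, B, C, D}, which contains all of one fragment — lossless.
Dependency preservation: C, D → B; D → C; A, D → C are not contained in any single fragment, but the restricted closure of each left-hand side across the fragments still reaches the right-hand side; the remaining FDs each lie inside some fragment. All dependencies are preserved.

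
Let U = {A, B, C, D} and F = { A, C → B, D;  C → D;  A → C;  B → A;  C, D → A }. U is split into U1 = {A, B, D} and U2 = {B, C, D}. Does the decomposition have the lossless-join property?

Common attributes: U1 ∩ U2 = {B, D}.
Closure of {B, D}: B → A applies, adding A; A → C applies, adding C. So (B, D)⁺ = {A, B, C, D}.
This closure contains every attribute of U1, so U1 ∩ U2 → U1. The join is lossless.

Yes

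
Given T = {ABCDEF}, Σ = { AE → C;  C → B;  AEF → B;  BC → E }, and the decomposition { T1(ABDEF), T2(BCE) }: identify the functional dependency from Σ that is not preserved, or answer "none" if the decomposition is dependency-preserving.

Check AE → C: no single fragment contains all of {ACE}, and the restricted closure of {AE} across the fragments never reaches {C}.
C → B is preserved.
AEF → B is preserved.
BC → E is preserved.

AE → C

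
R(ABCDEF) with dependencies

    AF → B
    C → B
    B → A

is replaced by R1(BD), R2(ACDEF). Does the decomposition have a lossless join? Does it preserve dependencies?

Lossless test: (D)⁺ = {D}, which is a superkey of neither fragment — lossy.
Dependency preservation: the restricted closure of {AF} across the fragments never reaches {B}, so AF → B cannot be enforced without a join — not preserved.

lossy and not dependency-preserving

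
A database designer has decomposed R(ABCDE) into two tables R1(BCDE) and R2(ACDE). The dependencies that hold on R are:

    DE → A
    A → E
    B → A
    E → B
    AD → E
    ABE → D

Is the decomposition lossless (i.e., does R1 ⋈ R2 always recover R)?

Yes

Common attributes: R1 ∩ R2 = {CDE}.
Closure of {CDE}: DE → A applies, adding A; E → B applies, adding B. So (CDE)⁺ = {ABCDE}.
This closure contains every attribute of R1, so R1 ∩ R2 → R1. The join is lossless.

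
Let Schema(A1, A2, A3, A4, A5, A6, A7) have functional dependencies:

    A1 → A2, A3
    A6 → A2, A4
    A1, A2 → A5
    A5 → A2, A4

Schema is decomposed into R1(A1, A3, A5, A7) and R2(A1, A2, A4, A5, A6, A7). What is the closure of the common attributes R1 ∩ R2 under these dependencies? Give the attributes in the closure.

A1, A2, A3, A4, A5, A7

R1 ∩ R2 = {A1, A5, A7}.
A1 → A2, A3 applies, adding A2, A3
A5 → A2, A4 applies, adding A4
Closure: {A1, A2, A3, A4, A5, A7}.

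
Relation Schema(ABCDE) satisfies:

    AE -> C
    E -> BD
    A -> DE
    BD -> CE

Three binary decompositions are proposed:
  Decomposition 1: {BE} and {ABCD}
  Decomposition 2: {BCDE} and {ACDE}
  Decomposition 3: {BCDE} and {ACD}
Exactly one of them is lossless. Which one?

Decomposition 2

Decomposition 1: common = {B}, closure = {B} → lossy.
Decomposition 2: common = {CDE}, closure = {BCDE} → lossless.
Decomposition 3: common = {CD}, closure = {CD} → lossy.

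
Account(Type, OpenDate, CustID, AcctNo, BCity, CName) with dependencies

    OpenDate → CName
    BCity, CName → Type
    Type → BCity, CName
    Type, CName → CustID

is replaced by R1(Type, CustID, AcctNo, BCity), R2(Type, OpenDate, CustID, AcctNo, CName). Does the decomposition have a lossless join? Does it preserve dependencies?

Lossless test: (Type, CustID, AcctNo)⁺ = {Type, CustID, AcctNo, BCity, CName}, which contains all of one fragment — lossless.
Dependency preservation: the restricted closure of {BCity, CName} across the fragments never reaches {Type}, so BCity, CName → Type cannot be enforced without a join — not preserved.

lossless but not dependency-preserving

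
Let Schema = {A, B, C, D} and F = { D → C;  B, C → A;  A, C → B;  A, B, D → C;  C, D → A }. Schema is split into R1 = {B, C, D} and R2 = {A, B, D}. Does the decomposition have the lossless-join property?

Yes

Common attributes: R1 ∩ R2 = {B, D}.
Closure of {B, D}: D → C applies, adding C; B, C → A applies, adding A. So (B, D)⁺ = {A, B, C, D}.
This closure contains every attribute of R1, so R1 ∩ R2 → R1. The join is lossless.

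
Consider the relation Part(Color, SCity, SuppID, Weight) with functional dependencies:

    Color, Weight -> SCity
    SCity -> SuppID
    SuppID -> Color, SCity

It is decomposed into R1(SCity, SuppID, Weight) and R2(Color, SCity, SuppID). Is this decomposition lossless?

Common attributes: R1 ∩ R2 = {SCity, SuppID}.
Closure of {SCity, SuppID}: SuppID → Color, SCity applies, adding Color. So (SCity, SuppID)⁺ = {Color, SCity, SuppID}.
This closure contains every attribute of R2, so R1 ∩ R2 → R2. The join is lossless.

Yes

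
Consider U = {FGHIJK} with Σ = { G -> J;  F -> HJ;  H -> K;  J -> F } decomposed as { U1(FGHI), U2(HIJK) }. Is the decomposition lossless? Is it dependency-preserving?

lossy and not dependency-preserving

Lossless test: (HI)⁺ = {HIK}, which is a superkey of neither fragment — lossy.
Dependency preservation: the restricted closure of {G} across the fragments never reaches {J}, so G → J cannot be enforced without a join — not preserved.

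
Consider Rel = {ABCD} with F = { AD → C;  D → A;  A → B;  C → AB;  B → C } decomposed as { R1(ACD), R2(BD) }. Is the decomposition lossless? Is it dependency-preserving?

Lossless test: (D)⁺ = {ABCD}, which contains all of one fragment — lossless.
Dependency preservation: the restricted closure of {A} across the fragments never reaches {B}, so A → B cannot be enforced without a join — not preserved.

lossless but not dependency-preserving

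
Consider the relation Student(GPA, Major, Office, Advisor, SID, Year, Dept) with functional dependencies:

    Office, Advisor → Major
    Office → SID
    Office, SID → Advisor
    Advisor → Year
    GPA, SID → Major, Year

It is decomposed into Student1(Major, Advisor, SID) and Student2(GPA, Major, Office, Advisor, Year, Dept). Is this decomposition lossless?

Common attributes: Student1 ∩ Student2 = {Major, Advisor}.
Closure of {Major, Advisor}: Advisor → Year applies, adding Year. So (Major, Advisor)⁺ = {Major, Advisor, Year}.
The closure contains neither all of Student1 = {Major, Advisor, SID} nor all of Student2 = {GPA, Major, Office, Advisor, Year, Dept}, so the common attributes are not a superkey of either fragment. The join is lossy.

No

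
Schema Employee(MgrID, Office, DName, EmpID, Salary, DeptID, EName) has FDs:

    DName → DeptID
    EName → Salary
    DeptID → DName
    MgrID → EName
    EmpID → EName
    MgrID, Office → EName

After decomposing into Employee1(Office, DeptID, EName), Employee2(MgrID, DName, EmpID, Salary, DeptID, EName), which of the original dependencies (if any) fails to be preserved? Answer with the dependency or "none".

none

DName → DeptID lies within Employee2.
EName → Salary lies within Employee2.
DeptID → DName lies within Employee2.
MgrID → EName lies within Employee2.
EmpID → EName lies within Employee2.
MgrID, Office → EName: restricted closure across fragments reaches EName.
Every dependency is enforceable on the fragments, so the decomposition is dependency-preserving.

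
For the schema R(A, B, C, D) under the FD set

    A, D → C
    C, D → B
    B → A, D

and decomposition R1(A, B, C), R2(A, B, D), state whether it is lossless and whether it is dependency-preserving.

Lossless test: (A, B)⁺ = {A, B, C, D}, which contains all of one fragment — lossless.
Dependency preservation: the restricted closure of {C, D} across the fragments never reaches {B}, so C, D → B cannot be enforced without a join — not preserved.

lossless but not dependency-preserving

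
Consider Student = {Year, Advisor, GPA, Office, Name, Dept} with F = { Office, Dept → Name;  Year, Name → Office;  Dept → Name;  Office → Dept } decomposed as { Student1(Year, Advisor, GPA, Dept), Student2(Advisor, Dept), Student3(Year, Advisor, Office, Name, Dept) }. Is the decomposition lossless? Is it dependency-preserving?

Lossless test (chase): Rows 1 and 2 agree on Dept; apply Dept→Name and equate their Name entries. Rows 1 and 3 agree on Dept; apply Dept→Name and equate their Name entries. Rows 1 and 3 agree on Year, Name; apply Year, Name→Office and equate their Office entries. Row 1 is now all distinguished symbols — the join is lossless.
Dependency preservation: every FD's attributes lie within a single fragment, so each can be enforced locally — preserved.

lossless and dependency-preserving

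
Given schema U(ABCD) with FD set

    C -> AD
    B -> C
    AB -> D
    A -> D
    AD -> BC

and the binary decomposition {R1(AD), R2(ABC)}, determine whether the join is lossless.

Yes

Common attributes: R1 ∩ R2 = {A}.
Closure of {A}: A → D applies, adding D; AD → BC applies, adding BC. So (A)⁺ = {ABCD}.
This closure contains every attribute of R1, so R1 ∩ R2 → R1. The join is lossless.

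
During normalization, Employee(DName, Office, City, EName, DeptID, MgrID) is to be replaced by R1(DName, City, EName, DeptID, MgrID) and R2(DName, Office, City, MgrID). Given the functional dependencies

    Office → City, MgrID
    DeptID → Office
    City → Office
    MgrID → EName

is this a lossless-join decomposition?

Yes

Common attributes: R1 ∩ R2 = {DName, City, MgrID}.
Closure of {DName, City, MgrID}: City → Office applies, adding Office; MgrID → EName applies, adding EName. So (DName, City, MgrID)⁺ = {DName, Office, City, EName, MgrID}.
This closure contains every attribute of R2, so R1 ∩ R2 → R2. The join is lossless.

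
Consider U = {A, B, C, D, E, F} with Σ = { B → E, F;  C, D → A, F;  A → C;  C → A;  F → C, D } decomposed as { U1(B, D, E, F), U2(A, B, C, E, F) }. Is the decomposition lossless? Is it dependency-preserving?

lossless but not dependency-preserving

Lossless test: (B, E, F)⁺ = {A, B, C, D, E, F}, which contains all of one fragment — lossless.
Dependency preservation: the restricted closure of {C, D} across the fragments never reaches {A, F}, so C, D → A, F cannot be enforced without a join — not preserved.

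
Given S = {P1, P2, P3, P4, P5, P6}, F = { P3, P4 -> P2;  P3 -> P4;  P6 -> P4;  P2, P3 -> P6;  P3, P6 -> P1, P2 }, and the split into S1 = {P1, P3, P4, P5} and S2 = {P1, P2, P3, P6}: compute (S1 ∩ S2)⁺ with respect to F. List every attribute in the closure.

P1, P2, P3, P4, P6

S1 ∩ S2 = {P1, P3}.
P3 → P4 applies, adding P4
P3, P4 → P2 applies, adding P2
P2, P3 → P6 applies, adding P6
Closure: {P1, P2, P3, P4, P6}.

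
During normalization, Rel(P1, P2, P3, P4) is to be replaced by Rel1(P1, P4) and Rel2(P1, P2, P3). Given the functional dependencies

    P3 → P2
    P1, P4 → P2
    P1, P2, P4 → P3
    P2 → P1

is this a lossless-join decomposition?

Common attributes: Rel1 ∩ Rel2 = {P1}.
No dependency enlarges {P1}, so (P1)⁺ = {P1}.
The closure contains neither all of Rel1 = {P1, P4} nor all of Rel2 = {P1, P2, P3}, so the common attributes are not a superkey of either fragment. The join is lossy.

No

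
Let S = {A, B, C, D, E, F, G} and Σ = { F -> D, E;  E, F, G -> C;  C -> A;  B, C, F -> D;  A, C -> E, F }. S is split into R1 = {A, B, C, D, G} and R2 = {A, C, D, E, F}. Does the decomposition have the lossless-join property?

Yes

Common attributes: R1 ∩ R2 = {A, C, D}.
Closure of {A, C, D}: A, C → E, F applies, adding E, F. So (A, C, D)⁺ = {A, C, D, E, F}.
This closure contains every attribute of R2, so R1 ∩ R2 → R2. The join is lossless.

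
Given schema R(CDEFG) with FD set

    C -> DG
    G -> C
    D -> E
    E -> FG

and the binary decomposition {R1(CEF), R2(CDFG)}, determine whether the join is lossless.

Yes

Common attributes: R1 ∩ R2 = {CF}.
Closure of {CF}: C → DG applies, adding DG; D → E applies, adding E. So (CF)⁺ = {CDEFG}.
This closure contains every attribute of R1, so R1 ∩ R2 → R1. The join is lossless.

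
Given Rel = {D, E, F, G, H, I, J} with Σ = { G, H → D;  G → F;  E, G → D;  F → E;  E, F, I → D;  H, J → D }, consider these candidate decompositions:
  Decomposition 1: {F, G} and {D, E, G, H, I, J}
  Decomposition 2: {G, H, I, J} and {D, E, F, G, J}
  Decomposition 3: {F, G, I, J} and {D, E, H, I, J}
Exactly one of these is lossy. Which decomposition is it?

Decomposition 1: common = {G}, closure = {D, E, F, G} → lossless.
Decomposition 2: common = {G, J}, closure = {D, E, F, G, J} → lossless.
Decomposition 3: common = {I, J}, closure = {I, J} → lossy.

Decomposition 3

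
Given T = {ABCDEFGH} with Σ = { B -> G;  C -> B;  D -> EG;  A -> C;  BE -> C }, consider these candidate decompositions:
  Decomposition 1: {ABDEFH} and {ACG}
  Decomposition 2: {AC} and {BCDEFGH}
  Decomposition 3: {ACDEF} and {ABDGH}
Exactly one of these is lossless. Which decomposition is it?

Decomposition 1: common = {A}, closure = {ABCG} → lossless.
Decomposition 2: common = {C}, closure = {BCG} → lossy.
Decomposition 3: common = {AD}, closure = {ABCDEG} → lossy.

Decomposition 1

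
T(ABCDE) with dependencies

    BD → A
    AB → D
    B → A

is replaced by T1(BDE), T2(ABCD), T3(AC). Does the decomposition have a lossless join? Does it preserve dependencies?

Lossless test (chase): Rows 1 and 2 agree on BD; apply BD→A and equate their A entries. No row becomes fully distinguished — the join is lossy.
Dependency preservation: every FD's attributes lie within a single fragment, so each can be enforced locally — preserved.

lossy but dependency-preserving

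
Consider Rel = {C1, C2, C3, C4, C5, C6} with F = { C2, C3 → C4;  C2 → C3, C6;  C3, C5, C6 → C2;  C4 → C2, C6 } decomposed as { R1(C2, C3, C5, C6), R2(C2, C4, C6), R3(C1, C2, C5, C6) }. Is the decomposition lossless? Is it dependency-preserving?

Lossless test (chase): Rows 1 and 2 agree on C2; apply C2→C3, C6 and equate their C3, C6 entries. Rows 1 and 3 agree on C2; apply C2→C3, C6 and equate their C3, C6 entries. Rows 1 and 2 agree on C2, C3; apply C2, C3→C4 and equate their C4 entries. Rows 1 and 3 agree on C2, C3; apply C2, C3→C4 and equate their C4 entries. Row 3 is now all distinguished symbols — the join is lossless.
Dependency preservation: C2, C3 → C4 is not contained in any single fragment, but the restricted closure of its left-hand side across the fragments still reaches the right-hand side; the remaining FDs each lie inside some fragment. All dependencies are preserved.

lossless and dependency-preserving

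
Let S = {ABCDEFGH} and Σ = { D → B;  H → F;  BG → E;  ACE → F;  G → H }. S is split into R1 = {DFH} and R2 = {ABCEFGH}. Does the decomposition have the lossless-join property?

No

Common attributes: R1 ∩ R2 = {FH}.
No dependency enlarges {FH}, so (FH)⁺ = {FH}.
The closure contains neither all of R1 = {DFH} nor all of R2 = {ABCEFGH}, so the common attributes are not a superkey of either fragment. The join is lossy.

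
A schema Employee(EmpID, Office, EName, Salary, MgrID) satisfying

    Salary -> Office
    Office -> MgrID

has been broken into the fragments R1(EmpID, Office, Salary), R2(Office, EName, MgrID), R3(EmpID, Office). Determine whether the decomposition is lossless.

No

Chase test. Columns are EmpID, Office, EName, Salary, MgrID; row i has aⱼ where attribute j ∈ Ri, else bᵢⱼ.
Initial tableau (one row per fragment):
  row 1: a1 a2 b13 a4 b15
  row 2: b21 a2 a3 b24 a5
  row 3: a1 a2 b33 b34 b35
Rows 1 and 2 agree on Office; apply Office→MgrID and equate their MgrID entries.
Rows 1 and 3 agree on Office; apply Office→MgrID and equate their MgrID entries.
No row becomes fully distinguished — the join is lossy.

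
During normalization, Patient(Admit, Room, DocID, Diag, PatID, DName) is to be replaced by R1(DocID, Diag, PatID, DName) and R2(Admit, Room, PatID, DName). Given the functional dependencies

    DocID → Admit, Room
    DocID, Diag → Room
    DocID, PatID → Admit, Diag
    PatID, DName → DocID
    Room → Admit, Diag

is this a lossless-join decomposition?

Yes

Common attributes: R1 ∩ R2 = {PatID, DName}.
Closure of {PatID, DName}: PatID, DName → DocID applies, adding DocID; DocID → Admit, Room applies, adding Admit, Room; DocID, PatID → Admit, Diag applies, adding Diag. So (PatID, DName)⁺ = {Admit, Room, DocID, Diag, PatID, DName}.
This closure contains every attribute of R1, so R1 ∩ R2 → R1. The join is lossless.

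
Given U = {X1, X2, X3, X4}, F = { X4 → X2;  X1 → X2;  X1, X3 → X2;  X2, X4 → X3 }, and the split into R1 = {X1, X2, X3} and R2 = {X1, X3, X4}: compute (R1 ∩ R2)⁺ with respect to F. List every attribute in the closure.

R1 ∩ R2 = {X1, X3}.
X1 → X2 applies, adding X2
Closure: {X1, X2, X3}.

X1, X2, X3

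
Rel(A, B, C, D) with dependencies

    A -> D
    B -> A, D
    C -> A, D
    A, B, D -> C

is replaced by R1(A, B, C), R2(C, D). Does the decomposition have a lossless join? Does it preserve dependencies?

lossless but not dependency-preserving

Lossless test: (C)⁺ = {A, C, D}, which contains all of one fragment — lossless.
Dependency preservation: the restricted closure of {A} across the fragments never reaches {D}, so A → D cannot be enforced without a join — not preserved.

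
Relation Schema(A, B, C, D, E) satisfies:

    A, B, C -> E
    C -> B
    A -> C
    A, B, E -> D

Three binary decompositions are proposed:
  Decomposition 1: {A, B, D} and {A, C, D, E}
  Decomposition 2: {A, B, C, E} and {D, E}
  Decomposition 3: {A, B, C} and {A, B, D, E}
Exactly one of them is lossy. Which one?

Decomposition 2

Decomposition 1: common = {A, D}, closure = {A, B, C, D, E} → lossless.
Decomposition 2: common = {E}, closure = {E} → lossy.
Decomposition 3: common = {A, B}, closure = {A, B, C, D, E} → lossless.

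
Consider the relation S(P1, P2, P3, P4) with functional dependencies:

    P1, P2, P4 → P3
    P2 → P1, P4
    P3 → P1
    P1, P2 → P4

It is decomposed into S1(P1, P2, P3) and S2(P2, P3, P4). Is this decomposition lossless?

Common attributes: S1 ∩ S2 = {P2, P3}.
Closure of {P2, P3}: P2 → P1, P4 applies, adding P1, P4. So (P2, P3)⁺ = {P1, P2, P3, P4}.
This closure contains every attribute of S1, so S1 ∩ S2 → S1. The join is lossless.

Yes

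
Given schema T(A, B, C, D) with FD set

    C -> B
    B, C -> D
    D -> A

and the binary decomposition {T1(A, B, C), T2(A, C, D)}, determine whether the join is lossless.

Common attributes: T1 ∩ T2 = {A, C}.
Closure of {A, C}: C → B applies, adding B; B, C → D applies, adding D. So (A, C)⁺ = {A, B, C, D}.
This closure contains every attribute of T1, so T1 ∩ T2 → T1. The join is lossless.

Yes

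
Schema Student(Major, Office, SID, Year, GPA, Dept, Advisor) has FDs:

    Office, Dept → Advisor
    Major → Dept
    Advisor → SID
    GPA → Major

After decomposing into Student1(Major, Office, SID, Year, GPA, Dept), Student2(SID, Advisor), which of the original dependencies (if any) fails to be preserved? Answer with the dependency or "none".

Office, Dept → Advisor

Check Office, Dept → Advisor: no single fragment contains all of {Office, Dept, Advisor}, and the restricted closure of {Office, Dept} across the fragments never reaches {Advisor}.
Major → Dept is preserved.
Advisor → SID is preserved.
GPA → Major is preserved.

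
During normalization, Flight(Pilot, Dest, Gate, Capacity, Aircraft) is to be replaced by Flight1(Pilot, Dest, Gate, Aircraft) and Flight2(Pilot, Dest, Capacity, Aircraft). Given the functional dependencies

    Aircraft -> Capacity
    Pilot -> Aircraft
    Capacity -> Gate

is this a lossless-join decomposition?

Yes

Common attributes: Flight1 ∩ Flight2 = {Pilot, Dest, Aircraft}.
Closure of {Pilot, Dest, Aircraft}: Aircraft → Capacity applies, adding Capacity; Capacity → Gate applies, adding Gate. So (Pilot, Dest, Aircraft)⁺ = {Pilot, Dest, Gate, Capacity, Aircraft}.
This closure contains every attribute of Flight1, so Flight1 ∩ Flight2 → Flight1. The join is lossless.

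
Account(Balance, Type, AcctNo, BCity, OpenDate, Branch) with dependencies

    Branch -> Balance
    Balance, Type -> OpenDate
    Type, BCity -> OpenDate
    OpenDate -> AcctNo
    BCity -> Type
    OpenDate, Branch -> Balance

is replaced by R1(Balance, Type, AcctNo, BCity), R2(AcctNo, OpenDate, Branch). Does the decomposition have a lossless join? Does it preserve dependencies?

Lossless test: (AcctNo)⁺ = {AcctNo}, which is a superkey of neither fragment — lossy.
Dependency preservation: the restricted closure of {Branch} across the fragments never reaches {Balance}, so Branch → Balance cannot be enforced without a join — not preserved.

lossy and not dependency-preserving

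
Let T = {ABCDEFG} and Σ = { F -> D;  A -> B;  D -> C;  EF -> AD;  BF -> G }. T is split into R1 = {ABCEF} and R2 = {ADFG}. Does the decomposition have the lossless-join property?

Common attributes: R1 ∩ R2 = {AF}.
Closure of {AF}: F → D applies, adding D; A → B applies, adding B; D → C applies, adding C; BF → G applies, adding G. So (AF)⁺ = {ABCDFG}.
This closure contains every attribute of R2, so R1 ∩ R2 → R2. The join is lossless.

Yes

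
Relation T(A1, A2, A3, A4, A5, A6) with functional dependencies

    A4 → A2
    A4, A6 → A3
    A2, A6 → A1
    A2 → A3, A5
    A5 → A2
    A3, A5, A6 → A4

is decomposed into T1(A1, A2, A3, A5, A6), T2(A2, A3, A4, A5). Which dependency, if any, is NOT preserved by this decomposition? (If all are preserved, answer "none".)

A3, A5, A6 → A4

Check A3, A5, A6 → A4: no single fragment contains all of {A3, A4, A5, A6}, and the restricted closure of {A3, A5, A6} across the fragments never reaches {A4}.
A4 → A2 is preserved.
A4, A6 → A3 is preserved.
A2, A6 → A1 is preserved.
A2 → A3, A5 is preserved.
A5 → A2 is preserved.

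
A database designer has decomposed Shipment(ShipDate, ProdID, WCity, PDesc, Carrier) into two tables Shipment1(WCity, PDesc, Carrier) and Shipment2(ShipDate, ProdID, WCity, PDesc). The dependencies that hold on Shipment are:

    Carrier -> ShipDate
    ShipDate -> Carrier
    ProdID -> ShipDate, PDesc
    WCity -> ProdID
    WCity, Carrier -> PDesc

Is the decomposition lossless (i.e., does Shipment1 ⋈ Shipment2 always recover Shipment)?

Common attributes: Shipment1 ∩ Shipment2 = {WCity, PDesc}.
Closure of {WCity, PDesc}: WCity → ProdID applies, adding ProdID; ProdID → ShipDate, PDesc applies, adding ShipDate; ShipDate → Carrier applies, adding Carrier. So (WCity, PDesc)⁺ = {ShipDate, ProdID, WCity, PDesc, Carrier}.
This closure contains every attribute of Shipment1, so Shipment1 ∩ Shipment2 → Shipment1. The join is lossless.

Yes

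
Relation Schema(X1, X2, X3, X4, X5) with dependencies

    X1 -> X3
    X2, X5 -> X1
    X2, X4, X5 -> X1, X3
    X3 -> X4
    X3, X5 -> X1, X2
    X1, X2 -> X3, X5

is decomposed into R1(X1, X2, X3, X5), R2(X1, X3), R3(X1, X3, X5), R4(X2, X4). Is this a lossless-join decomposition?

No

Chase test. Columns are X1, X2, X3, X4, X5; row i has aⱼ where attribute j ∈ Ri, else bᵢⱼ.
Initial tableau (one row per fragment):
  row 1: a1 a2 a3 b14 a5
  row 2: a1 b22 a3 b24 b25
  row 3: a1 b32 a3 b34 a5
  row 4: b41 a2 b43 a4 b45
Rows 1 and 2 agree on X3; apply X3→X4 and equate their X4 entries.
Rows 1 and 3 agree on X3; apply X3→X4 and equate their X4 entries.
Rows 1 and 3 agree on X3, X5; apply X3, X5→X1, X2 and equate their X1, X2 entries.
No row becomes fully distinguished — the join is lossy.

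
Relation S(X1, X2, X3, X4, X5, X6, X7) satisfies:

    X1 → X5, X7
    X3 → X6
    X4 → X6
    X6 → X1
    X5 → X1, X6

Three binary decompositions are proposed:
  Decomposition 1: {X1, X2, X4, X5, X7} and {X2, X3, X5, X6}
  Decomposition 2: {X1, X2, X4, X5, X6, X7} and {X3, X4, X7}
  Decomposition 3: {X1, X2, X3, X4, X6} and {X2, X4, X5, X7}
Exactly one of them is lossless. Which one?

Decomposition 3

Decomposition 1: common = {X2, X5}, closure = {X1, X2, X5, X6, X7} → lossy.
Decomposition 2: common = {X4, X7}, closure = {X1, X4, X5, X6, X7} → lossy.
Decomposition 3: common = {X2, X4}, closure = {X1, X2, X4, X5, X6, X7} → lossless.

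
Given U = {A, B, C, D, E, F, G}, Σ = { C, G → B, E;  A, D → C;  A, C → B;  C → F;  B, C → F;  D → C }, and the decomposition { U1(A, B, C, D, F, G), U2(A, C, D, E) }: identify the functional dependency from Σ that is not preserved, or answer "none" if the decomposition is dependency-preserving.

C, G → B, E

Check C, G → B, E: no single fragment contains all of {B, C, E, G}, and the restricted closure of {C, G} across the fragments never reaches {B, E}.
A, D → C is preserved.
A, C → B is preserved.
C → F is preserved.
B, C → F is preserved.
D → C is preserved.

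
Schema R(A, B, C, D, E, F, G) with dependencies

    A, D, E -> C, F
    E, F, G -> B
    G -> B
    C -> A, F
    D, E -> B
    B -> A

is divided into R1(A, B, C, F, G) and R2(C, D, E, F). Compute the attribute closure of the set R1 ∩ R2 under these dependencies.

R1 ∩ R2 = {C, F}.
C → A, F applies, adding A
Closure: {A, C, F}.

A, C, F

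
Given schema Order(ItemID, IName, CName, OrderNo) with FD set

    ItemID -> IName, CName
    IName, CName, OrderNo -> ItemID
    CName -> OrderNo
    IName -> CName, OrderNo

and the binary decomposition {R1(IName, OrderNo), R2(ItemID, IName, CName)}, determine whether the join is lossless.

Common attributes: R1 ∩ R2 = {IName}.
Closure of {IName}: IName → CName, OrderNo applies, adding CName, OrderNo; IName, CName, OrderNo → ItemID applies, adding ItemID. So (IName)⁺ = {ItemID, IName, CName, OrderNo}.
This closure contains every attribute of R1, so R1 ∩ R2 → R1. The join is lossless.

Yes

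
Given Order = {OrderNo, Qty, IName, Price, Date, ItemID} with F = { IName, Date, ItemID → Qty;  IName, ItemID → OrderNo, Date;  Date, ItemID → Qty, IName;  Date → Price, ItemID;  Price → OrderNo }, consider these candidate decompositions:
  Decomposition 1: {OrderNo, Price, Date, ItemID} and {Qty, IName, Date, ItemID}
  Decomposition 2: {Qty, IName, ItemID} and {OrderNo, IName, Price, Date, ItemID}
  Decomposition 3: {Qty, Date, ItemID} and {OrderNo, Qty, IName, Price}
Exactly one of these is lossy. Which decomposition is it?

Decomposition 1: common = {Date, ItemID}, closure = {OrderNo, Qty, IName, Price, Date, ItemID} → lossless.
Decomposition 2: common = {IName, ItemID}, closure = {OrderNo, Qty, IName, Price, Date, ItemID} → lossless.
Decomposition 3: common = {Qty}, closure = {Qty} → lossy.

Decomposition 3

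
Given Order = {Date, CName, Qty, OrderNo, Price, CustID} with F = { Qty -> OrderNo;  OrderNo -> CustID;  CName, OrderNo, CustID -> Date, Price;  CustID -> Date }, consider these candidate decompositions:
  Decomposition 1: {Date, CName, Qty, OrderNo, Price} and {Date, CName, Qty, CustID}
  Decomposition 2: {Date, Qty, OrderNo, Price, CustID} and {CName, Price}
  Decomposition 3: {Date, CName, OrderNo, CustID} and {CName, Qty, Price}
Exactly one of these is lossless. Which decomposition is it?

Decomposition 1

Decomposition 1: common = {Date, CName, Qty}, closure = {Date, CName, Qty, OrderNo, Price, CustID} → lossless.
Decomposition 2: common = {Price}, closure = {Price} → lossy.
Decomposition 3: common = {CName}, closure = {CName} → lossy.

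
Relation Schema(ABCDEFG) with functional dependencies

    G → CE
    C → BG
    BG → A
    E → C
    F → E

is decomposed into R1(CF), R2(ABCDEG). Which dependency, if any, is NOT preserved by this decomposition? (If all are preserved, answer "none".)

none

G → CE lies within R2.
C → BG lies within R2.
BG → A lies within R2.
E → C lies within R2.
F → E: restricted closure across fragments reaches E.
Every dependency is enforceable on the fragments, so the decomposition is dependency-preserving.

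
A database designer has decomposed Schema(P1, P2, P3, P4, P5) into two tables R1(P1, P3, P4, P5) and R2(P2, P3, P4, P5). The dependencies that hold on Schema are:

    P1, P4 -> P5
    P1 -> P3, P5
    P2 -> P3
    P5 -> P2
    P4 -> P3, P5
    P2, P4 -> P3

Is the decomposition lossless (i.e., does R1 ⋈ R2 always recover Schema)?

Common attributes: R1 ∩ R2 = {P3, P4, P5}.
Closure of {P3, P4, P5}: P5 → P2 applies, adding P2. So (P3, P4, P5)⁺ = {P2, P3, P4, P5}.
This closure contains every attribute of R2, so R1 ∩ R2 → R2. The join is lossless.

Yes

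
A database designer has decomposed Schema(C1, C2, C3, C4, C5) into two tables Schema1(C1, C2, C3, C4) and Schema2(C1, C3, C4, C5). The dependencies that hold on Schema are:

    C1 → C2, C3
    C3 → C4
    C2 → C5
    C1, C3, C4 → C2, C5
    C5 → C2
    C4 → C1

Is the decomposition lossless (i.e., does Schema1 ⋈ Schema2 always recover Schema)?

Common attributes: Schema1 ∩ Schema2 = {C1, C3, C4}.
Closure of {C1, C3, C4}: C1 → C2, C3 applies, adding C2; C2 → C5 applies, adding C5. So (C1, C3, C4)⁺ = {C1, C2, C3, C4, C5}.
This closure contains every attribute of Schema1, so Schema1 ∩ Schema2 → Schema1. The join is lossless.

Yes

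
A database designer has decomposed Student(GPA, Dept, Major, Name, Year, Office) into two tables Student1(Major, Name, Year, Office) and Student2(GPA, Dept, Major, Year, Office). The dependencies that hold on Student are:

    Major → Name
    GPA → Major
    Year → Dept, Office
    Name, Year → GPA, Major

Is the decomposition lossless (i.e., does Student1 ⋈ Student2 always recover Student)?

Yes

Common attributes: Student1 ∩ Student2 = {Major, Year, Office}.
Closure of {Major, Year, Office}: Major → Name applies, adding Name; Year → Dept, Office applies, adding Dept; Name, Year → GPA, Major applies, adding GPA. So (Major, Year, Office)⁺ = {GPA, Dept, Major, Name, Year, Office}.
This closure contains every attribute of Student1, so Student1 ∩ Student2 → Student1. The join is lossless.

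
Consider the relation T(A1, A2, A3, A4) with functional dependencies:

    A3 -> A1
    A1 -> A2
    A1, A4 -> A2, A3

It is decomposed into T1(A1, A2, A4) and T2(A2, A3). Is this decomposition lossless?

Common attributes: T1 ∩ T2 = {A2}.
No dependency enlarges {A2}, so (A2)⁺ = {A2}.
The closure contains neither all of T1 = {A1, A2, A4} nor all of T2 = {A2, A3}, so the common attributes are not a superkey of either fragment. The join is lossy.

No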